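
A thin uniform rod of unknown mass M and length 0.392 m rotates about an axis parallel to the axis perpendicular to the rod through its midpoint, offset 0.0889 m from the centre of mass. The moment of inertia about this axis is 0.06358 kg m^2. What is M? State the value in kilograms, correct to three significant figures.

3.07

I = I_cm + Md² = (1/12)ML² + Md² = M·[0.0833333·(0.392)² + (0.0889)²] = M·0.020709.
So M = 0.06358 / 0.020709 = 3.0702 kg.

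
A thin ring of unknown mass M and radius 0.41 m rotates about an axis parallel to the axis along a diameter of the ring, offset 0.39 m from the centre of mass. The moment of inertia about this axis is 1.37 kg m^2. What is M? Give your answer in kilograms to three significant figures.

5.80

I = I_cm + Md² = (1/2)MR² + Md² = M·[0.5·(0.41)² + (0.39)²] = M·0.23615.
So M = 1.37 / 0.23615 = 5.8014 kg.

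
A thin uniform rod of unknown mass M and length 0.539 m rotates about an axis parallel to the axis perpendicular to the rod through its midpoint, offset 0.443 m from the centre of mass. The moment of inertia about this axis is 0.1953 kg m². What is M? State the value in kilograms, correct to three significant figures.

0.886

I = I_cm + Md² = (1/12)ML² + Md² = M·[0.0833333·(0.539)² + (0.443)²] = M·0.22046.
So M = 0.1953 / 0.22046 = 0.88588 kg.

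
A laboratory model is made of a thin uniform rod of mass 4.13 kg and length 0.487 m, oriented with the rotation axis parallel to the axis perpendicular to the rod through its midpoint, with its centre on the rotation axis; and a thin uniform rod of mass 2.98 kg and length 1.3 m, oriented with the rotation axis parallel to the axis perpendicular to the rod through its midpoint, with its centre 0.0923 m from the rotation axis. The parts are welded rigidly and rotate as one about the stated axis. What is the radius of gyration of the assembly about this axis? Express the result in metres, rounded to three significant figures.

Thin rod: I_cm = (1/12)ML² = (1/12)(4.13)(0.487)² = 0.081626 kg m²; axis through the centre, so I = 0.081626 kg m².
Thin rod: I_cm = (1/12)ML² = (1/12)(2.98)(1.3)² = 0.41968 kg m²; centre at d = 0.0923 m, so the parallel axis theorem gives I = 0.41968 + (2.98)(0.0923)² = 0.44507 kg m².
Total I = 0.5267 kg m²; total mass M = 7.11 kg.
k = √(I/M) = √(0.5267/7.11) = 0.27217 m.

0.272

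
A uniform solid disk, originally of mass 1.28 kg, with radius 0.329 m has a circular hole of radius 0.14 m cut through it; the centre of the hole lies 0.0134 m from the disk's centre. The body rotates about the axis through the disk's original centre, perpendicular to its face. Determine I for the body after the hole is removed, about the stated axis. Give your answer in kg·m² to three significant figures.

Unpierced body about its centre: I₀ = (1/2)MR² = (1/2)(1.28)(0.329)² = 0.069274 kg·m².
The removed disk has mass m = M·(r/R)² = (1.28)(0.14/0.329)² = 0.23178 kg (same uniform areal density).
Its moment of inertia about the rotation axis (parallel-axis theorem): I_hole = (1/2)mr² + md² = (1/2)(0.23178)(0.14)² + (0.23178)(0.0134)² = 0.0023131 kg·m².
Treating the hole as negative mass, I = I₀ − I_hole = 0.069274 − 0.0023131 = 0.066961 kg·m².

0.0670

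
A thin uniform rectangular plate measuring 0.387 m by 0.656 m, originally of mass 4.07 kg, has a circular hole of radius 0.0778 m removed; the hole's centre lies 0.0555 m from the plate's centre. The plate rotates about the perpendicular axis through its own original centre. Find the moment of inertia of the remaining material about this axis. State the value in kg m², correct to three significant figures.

0.195

Unpierced body about its centre: I₀ = (1/12)M(a²+b²) = (1/12)(4.07)[(0.387)² + (0.656)²] = 0.19675 kg m².
The removed disk has mass m = M·πr²/(ab) = (4.07)·π(0.0778)²/(0.387·0.656) = 0.30485 kg (same uniform areal density).
Its moment of inertia about the rotation axis (parallel-axis theorem): I_hole = (1/2)mr² + md² = (1/2)(0.30485)(0.0778)² + (0.30485)(0.0555)² = 0.0018616 kg m².
Treating the hole as negative mass, I = I₀ − I_hole = 0.19675 − 0.0018616 = 0.19489 kg m².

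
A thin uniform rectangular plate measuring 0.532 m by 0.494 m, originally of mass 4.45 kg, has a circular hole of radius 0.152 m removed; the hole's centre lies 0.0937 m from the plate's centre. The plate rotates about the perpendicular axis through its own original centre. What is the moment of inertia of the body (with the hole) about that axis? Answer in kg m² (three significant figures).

Unpierced body about its centre: I₀ = (1/12)M(a²+b²) = (1/12)(4.45)[(0.532)² + (0.494)²] = 0.19545 kg m².
The removed disk has mass m = M·πr²/(ab) = (4.45)·π(0.152)²/(0.532·0.494) = 1.229 kg (same uniform areal density).
Its moment of inertia about the rotation axis (parallel-axis theorem): I_hole = (1/2)mr² + md² = (1/2)(1.229)(0.152)² + (1.229)(0.0937)² = 0.024988 kg m².
Treating the hole as negative mass, I = I₀ − I_hole = 0.19545 − 0.024988 = 0.17046 kg m².

0.170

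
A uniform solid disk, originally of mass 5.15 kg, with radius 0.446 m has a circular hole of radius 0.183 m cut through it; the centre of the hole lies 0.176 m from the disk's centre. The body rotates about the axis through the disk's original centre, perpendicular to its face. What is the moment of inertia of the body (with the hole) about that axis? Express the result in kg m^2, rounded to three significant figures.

Unpierced body about its centre: I₀ = (1/2)MR² = (1/2)(5.15)(0.446)² = 0.51221 kg m^2.
The removed disk has mass m = M·(r/R)² = (5.15)(0.183/0.446)² = 0.86704 kg (same uniform areal density).
Its moment of inertia about the rotation axis (parallel-axis theorem): I_hole = (1/2)mr² + md² = (1/2)(0.86704)(0.183)² + (0.86704)(0.176)² = 0.041376 kg m^2.
Treating the hole as negative mass, I = I₀ − I_hole = 0.51221 − 0.041376 = 0.47083 kg m^2.

0.471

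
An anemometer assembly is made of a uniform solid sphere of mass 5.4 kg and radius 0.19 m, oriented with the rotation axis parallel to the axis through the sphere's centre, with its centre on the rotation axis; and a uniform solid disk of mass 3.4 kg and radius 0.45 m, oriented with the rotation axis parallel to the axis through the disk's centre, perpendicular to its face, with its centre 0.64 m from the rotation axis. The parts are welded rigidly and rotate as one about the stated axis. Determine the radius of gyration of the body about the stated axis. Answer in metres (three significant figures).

Solid sphere: I_cm = (2/5)MR² = (2/5)(5.4)(0.19)² = 0.077976 kg m²; axis through the centre, so I = 0.077976 kg m².
Solid disk: I_cm = (1/2)MR² = (1/2)(3.4)(0.45)² = 0.34425 kg m²; centre at d = 0.64 m, so the parallel axis theorem gives I = 0.34425 + (3.4)(0.64)² = 1.7369 kg m².
Total I = 1.8149 kg m²; total mass M = 8.8 kg.
k = √(I/M) = √(1.8149/8.8) = 0.45413 m.

0.454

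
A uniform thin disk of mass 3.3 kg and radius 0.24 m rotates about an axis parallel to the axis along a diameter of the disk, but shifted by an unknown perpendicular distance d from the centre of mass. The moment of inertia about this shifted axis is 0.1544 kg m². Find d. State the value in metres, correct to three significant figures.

About the centre-of-mass axis, I_cm = (1/4)MR² = (1/4)(3.3)(0.24)² = 0.04752 kg m².
Parallel axis theorem: I = I_cm + Md², so Md² = 0.1544 − 0.04752 = 0.10688 kg m².
d = √(0.10688 / 3.3) = 0.17997 m.

0.180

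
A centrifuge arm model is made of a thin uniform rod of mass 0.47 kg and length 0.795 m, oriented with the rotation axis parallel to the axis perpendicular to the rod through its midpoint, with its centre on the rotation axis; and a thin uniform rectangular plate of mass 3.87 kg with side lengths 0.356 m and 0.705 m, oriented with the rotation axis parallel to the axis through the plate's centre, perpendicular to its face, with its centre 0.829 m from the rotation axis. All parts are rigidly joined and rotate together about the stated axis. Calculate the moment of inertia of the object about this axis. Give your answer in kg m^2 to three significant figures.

Thin rod: I_cm = (1/12)ML² = (1/12)(0.47)(0.795)² = 0.024754 kg m^2; axis through the centre, so I = 0.024754 kg m^2.
Rectangular plate: I_cm = (1/12)M(a²+b²) = (1/12)(3.87)[(0.356)² + (0.705)²] = 0.20116 kg m^2; centre at d = 0.829 m, so I = I_cm + Md² gives I = 0.20116 + (3.87)(0.829)² = 2.8608 kg m^2.
Total I = 0.024754 + 2.8608 = 2.8855 kg m^2.

2.89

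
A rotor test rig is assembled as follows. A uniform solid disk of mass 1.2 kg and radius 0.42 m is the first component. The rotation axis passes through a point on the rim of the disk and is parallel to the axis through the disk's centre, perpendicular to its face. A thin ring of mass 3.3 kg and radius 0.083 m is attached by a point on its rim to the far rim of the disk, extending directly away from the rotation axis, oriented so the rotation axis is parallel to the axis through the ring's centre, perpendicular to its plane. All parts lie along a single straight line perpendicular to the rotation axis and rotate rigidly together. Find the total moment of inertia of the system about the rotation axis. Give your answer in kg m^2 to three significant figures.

Solid disk: I_cm = (1/2)MR² = (1/2)(1.2)(0.42)² = 0.10584 kg m^2; centre at d = 0.42 m, so the parallel axis theorem gives I = 0.10584 + (1.2)(0.42)² = 0.31752 kg m^2.
Thin ring: I_cm = MR² = (3.3)(0.083)² = 0.022734 kg m^2; centre at d = 0.42 + 0.42 + 0.083 = 0.923 m, so the parallel axis theorem gives I = 0.022734 + (3.3)(0.923)² = 2.8341 kg m^2.
Total I = 0.31752 + 2.8341 = 3.1516 kg m^2.

3.15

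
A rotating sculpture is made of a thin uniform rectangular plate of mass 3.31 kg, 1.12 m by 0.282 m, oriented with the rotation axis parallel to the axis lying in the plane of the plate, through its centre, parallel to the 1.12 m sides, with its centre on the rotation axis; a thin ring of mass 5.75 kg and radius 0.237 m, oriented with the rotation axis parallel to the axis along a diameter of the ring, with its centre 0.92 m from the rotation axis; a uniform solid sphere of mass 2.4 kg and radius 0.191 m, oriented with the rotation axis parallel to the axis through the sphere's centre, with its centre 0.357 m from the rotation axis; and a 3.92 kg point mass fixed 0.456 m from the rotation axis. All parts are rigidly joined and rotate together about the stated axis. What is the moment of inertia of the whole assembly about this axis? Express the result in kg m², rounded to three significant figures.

6.21

Rectangular plate: I_cm = (1/12)Mb² = (1/12)(3.31)(0.282)² = 0.021935 kg m²; axis through the centre, so I = 0.021935 kg m².
Thin ring: I_cm = (1/2)MR² = (1/2)(5.75)(0.237)² = 0.16149 kg m²; centre at d = 0.92 m, so the parallel axis theorem gives I = 0.16149 + (5.75)(0.92)² = 5.0283 kg m².
Solid sphere: I_cm = (2/5)MR² = (2/5)(2.4)(0.191)² = 0.035022 kg m²; centre at d = 0.357 m, so the parallel axis theorem gives I = 0.035022 + (2.4)(0.357)² = 0.3409 kg m².
Point mass: I_cm = 0; centre at d = 0.456 m, so the parallel axis theorem gives I = 0 + (3.92)(0.456)² = 0.81511 kg m².
Total I = 0.021935 + 5.0283 + 0.3409 + 0.81511 = 6.2062 kg m².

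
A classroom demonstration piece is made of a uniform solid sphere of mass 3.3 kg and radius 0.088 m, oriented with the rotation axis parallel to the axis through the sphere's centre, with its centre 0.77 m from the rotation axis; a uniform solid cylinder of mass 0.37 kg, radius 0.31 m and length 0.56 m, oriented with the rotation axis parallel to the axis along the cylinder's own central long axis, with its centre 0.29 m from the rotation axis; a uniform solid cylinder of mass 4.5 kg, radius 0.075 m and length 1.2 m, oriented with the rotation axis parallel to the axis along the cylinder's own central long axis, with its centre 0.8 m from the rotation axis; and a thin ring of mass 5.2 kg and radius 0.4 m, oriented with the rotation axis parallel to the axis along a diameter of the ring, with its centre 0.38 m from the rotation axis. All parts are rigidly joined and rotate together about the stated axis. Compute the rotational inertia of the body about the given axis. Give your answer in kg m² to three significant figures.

Solid sphere: I_cm = (2/5)MR² = (2/5)(3.3)(0.088)² = 0.010222 kg m²; centre at d = 0.77 m, so I = I_cm + Md² gives I = 0.010222 + (3.3)(0.77)² = 1.9668 kg m².
Solid cylinder: I_cm = (1/2)MR² = (1/2)(0.37)(0.31)² = 0.017778 kg m²; centre at d = 0.29 m, so I = I_cm + Md² gives I = 0.017778 + (0.37)(0.29)² = 0.048895 kg m².
Solid cylinder: I_cm = (1/2)MR² = (1/2)(4.5)(0.075)² = 0.012656 kg m²; centre at d = 0.8 m, so I = I_cm + Md² gives I = 0.012656 + (4.5)(0.8)² = 2.8927 kg m².
Thin ring: I_cm = (1/2)MR² = (1/2)(5.2)(0.4)² = 0.416 kg m²; centre at d = 0.38 m, so I = I_cm + Md² gives I = 0.416 + (5.2)(0.38)² = 1.1669 kg m².
Total I = 1.9668 + 0.048895 + 2.8927 + 1.1669 = 6.0752 kg m².

6.08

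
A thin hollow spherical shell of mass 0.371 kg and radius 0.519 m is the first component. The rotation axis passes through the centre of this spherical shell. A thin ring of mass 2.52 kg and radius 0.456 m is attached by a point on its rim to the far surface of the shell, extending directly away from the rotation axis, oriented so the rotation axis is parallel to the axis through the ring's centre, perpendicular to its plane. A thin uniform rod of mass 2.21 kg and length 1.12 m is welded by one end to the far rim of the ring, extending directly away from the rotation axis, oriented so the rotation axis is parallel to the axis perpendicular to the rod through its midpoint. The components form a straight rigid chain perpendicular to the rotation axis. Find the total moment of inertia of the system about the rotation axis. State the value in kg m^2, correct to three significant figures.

12.0

Spherical shell: I_cm = (2/3)MR² = (2/3)(0.371)(0.519)² = 0.066622 kg m^2; axis through the centre, so I = 0.066622 kg m^2.
Thin ring: I_cm = MR² = (2.52)(0.456)² = 0.524 kg m^2; centre at d = 0.519 + 0.456 = 0.975 m, so I = I_cm + Md² gives I = 0.524 + (2.52)(0.975)² = 2.9196 kg m^2.
Thin rod: I_cm = (1/12)ML² = (1/12)(2.21)(1.12)² = 0.23102 kg m^2; centre at d = 0.519 + 0.456 + 0.456 + 0.56 = 1.991 m, so I = I_cm + Md² gives I = 0.23102 + (2.21)(1.991)² = 8.9916 kg m^2.
Total I = 0.066622 + 2.9196 + 8.9916 = 11.978 kg m^2.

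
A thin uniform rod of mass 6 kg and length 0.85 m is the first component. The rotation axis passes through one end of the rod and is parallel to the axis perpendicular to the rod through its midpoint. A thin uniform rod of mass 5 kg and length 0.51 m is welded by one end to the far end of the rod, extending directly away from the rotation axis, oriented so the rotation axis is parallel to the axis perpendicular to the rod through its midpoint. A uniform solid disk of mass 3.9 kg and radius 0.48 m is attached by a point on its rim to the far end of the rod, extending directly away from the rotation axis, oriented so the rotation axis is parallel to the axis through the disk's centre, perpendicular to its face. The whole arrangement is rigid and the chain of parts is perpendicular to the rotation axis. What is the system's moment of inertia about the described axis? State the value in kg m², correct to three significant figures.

21.3

Thin rod: I_cm = (1/12)ML² = (1/12)(6)(0.85)² = 0.36125 kg m²; centre at d = 0.425 m, so the parallel axis theorem gives I = 0.36125 + (6)(0.425)² = 1.445 kg m².
Thin rod: I_cm = (1/12)ML² = (1/12)(5)(0.51)² = 0.10837 kg m²; centre at d = 0.425 + 0.425 + 0.255 = 1.105 m, so the parallel axis theorem gives I = 0.10837 + (5)(1.105)² = 6.2135 kg m².
Solid disk: I_cm = (1/2)MR² = (1/2)(3.9)(0.48)² = 0.44928 kg m²; centre at d = 0.425 + 0.425 + 0.255 + 0.255 + 0.48 = 1.84 m, so the parallel axis theorem gives I = 0.44928 + (3.9)(1.84)² = 13.653 kg m².
Total I = 1.445 + 6.2135 + 13.653 = 21.312 kg m².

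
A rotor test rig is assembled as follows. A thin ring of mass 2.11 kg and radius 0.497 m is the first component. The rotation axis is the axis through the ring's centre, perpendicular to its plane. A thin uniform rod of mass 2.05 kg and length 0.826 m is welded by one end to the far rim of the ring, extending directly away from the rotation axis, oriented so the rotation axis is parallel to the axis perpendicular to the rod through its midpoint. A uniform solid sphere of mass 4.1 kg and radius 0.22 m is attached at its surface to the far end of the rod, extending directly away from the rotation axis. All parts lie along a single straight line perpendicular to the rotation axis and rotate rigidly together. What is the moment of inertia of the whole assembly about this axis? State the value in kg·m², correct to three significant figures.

Thin ring: I_cm = MR² = (2.11)(0.497)² = 0.52119 kg·m²; axis through the centre, so I = 0.52119 kg·m².
Thin rod: I_cm = (1/12)ML² = (1/12)(2.05)(0.826)² = 0.11656 kg·m²; centre at d = 0.497 + 0.413 = 0.91 m, so I = I_cm + Md² gives I = 0.11656 + (2.05)(0.91)² = 1.8142 kg·m².
Solid sphere: I_cm = (2/5)MR² = (2/5)(4.1)(0.22)² = 0.079376 kg·m²; centre at d = 0.497 + 0.413 + 0.413 + 0.22 = 1.543 m, so I = I_cm + Md² gives I = 0.079376 + (4.1)(1.543)² = 9.8409 kg·m².
Total I = 0.52119 + 1.8142 + 9.8409 = 12.176 kg·m².

12.2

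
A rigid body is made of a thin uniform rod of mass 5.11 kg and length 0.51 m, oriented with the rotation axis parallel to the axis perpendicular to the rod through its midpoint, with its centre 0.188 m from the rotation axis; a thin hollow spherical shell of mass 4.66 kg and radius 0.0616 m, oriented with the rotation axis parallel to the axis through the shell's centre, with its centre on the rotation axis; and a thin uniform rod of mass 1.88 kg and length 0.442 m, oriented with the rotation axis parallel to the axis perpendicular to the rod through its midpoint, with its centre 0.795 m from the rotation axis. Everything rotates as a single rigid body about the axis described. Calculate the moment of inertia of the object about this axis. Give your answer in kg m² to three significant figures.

1.52

Thin rod: I_cm = (1/12)ML² = (1/12)(5.11)(0.51)² = 0.11076 kg m²; centre at d = 0.188 m, so the parallel axis theorem gives I = 0.11076 + (5.11)(0.188)² = 0.29137 kg m².
Spherical shell: I_cm = (2/3)MR² = (2/3)(4.66)(0.0616)² = 0.011788 kg m²; axis through the centre, so I = 0.011788 kg m².
Thin rod: I_cm = (1/12)ML² = (1/12)(1.88)(0.442)² = 0.030607 kg m²; centre at d = 0.795 m, so the parallel axis theorem gives I = 0.030607 + (1.88)(0.795)² = 1.2188 kg m².
Total I = 0.29137 + 0.011788 + 1.2188 = 1.522 kg m².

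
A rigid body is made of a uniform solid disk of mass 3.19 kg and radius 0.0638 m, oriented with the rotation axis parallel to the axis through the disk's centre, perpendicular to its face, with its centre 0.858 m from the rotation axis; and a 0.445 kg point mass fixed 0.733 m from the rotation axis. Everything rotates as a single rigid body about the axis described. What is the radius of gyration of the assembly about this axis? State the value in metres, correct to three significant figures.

Solid disk: I_cm = (1/2)MR² = (1/2)(3.19)(0.0638)² = 0.0064924 kg·m²; centre at d = 0.858 m, so the parallel axis theorem gives I = 0.0064924 + (3.19)(0.858)² = 2.3549 kg·m².
Point mass: I_cm = 0; centre at d = 0.733 m, so the parallel axis theorem gives I = 0 + (0.445)(0.733)² = 0.23909 kg·m².
Total I = 2.5939 kg·m²; total mass M = 3.635 kg.
k = √(I/M) = √(2.5939/3.635) = 0.84475 m.

0.845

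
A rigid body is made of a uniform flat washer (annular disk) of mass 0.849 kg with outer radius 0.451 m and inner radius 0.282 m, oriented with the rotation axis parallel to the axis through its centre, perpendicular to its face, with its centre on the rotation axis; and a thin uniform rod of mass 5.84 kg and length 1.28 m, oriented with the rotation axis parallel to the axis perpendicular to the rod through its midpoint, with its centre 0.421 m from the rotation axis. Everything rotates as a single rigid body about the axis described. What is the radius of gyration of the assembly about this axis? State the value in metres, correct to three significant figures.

Annular disk: I_cm = (1/2)M(R²+r²) = (1/2)(0.849)[(0.451)² + (0.282)²] = 0.1201 kg·m²; axis through the centre, so I = 0.1201 kg·m².
Thin rod: I_cm = (1/12)ML² = (1/12)(5.84)(1.28)² = 0.79735 kg·m²; centre at d = 0.421 m, so the parallel axis theorem gives I = 0.79735 + (5.84)(0.421)² = 1.8324 kg·m².
Total I = 1.9525 kg·m²; total mass M = 6.689 kg.
k = √(I/M) = √(1.9525/6.689) = 0.54028 m.

0.540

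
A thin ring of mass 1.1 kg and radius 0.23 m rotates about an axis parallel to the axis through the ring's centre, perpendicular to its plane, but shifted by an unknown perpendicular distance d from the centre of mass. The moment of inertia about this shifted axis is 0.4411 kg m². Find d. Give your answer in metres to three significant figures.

About the centre-of-mass axis, I_cm = MR² = (1.1)(0.23)² = 0.05819 kg m².
Parallel axis theorem: I = I_cm + Md², so Md² = 0.4411 − 0.05819 = 0.38291 kg m².
d = √(0.38291 / 1.1) = 0.59 m.

0.590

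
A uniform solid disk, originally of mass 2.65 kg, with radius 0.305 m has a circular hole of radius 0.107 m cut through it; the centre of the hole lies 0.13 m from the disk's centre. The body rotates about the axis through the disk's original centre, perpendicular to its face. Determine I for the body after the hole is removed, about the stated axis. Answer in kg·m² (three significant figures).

0.116

Unpierced body about its centre: I₀ = (1/2)MR² = (1/2)(2.65)(0.305)² = 0.12326 kg·m².
The removed disk has mass m = M·(r/R)² = (2.65)(0.107/0.305)² = 0.32615 kg (same uniform areal density).
Its moment of inertia about the rotation axis (parallel-axis theorem): I_hole = (1/2)mr² + md² = (1/2)(0.32615)(0.107)² + (0.32615)(0.13)² = 0.0073789 kg·m².
Treating the hole as negative mass, I = I₀ − I_hole = 0.12326 − 0.0073789 = 0.11588 kg·m².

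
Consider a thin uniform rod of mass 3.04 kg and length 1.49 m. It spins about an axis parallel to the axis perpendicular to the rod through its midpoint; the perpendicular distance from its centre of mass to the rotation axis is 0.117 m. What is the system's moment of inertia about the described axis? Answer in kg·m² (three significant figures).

0.604

I_cm = (1/12)ML² = (1/12)(3.04)(1.49)² = 0.56243 kg·m²; centre at d = 0.117 m, so I = I_cm + Md² gives I = 0.56243 + (3.04)(0.117)² = 0.60404 kg·m².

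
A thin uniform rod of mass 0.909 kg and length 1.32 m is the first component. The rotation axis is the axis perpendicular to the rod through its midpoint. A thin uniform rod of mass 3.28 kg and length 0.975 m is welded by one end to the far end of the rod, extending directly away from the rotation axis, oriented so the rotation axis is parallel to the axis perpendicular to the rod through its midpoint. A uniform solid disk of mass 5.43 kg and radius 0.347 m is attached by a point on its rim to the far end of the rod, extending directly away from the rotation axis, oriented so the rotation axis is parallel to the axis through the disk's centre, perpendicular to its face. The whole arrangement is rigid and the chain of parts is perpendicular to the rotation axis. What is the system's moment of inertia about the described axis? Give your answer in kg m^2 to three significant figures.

26.4

Thin rod: I_cm = (1/12)ML² = (1/12)(0.909)(1.32)² = 0.13199 kg m^2; axis through the centre, so I = 0.13199 kg m^2.
Thin rod: I_cm = (1/12)ML² = (1/12)(3.28)(0.975)² = 0.25984 kg m^2; centre at d = 0.66 + 0.4875 = 1.1475 m, so the parallel axis theorem gives I = 0.25984 + (3.28)(1.1475)² = 4.5788 kg m^2.
Solid disk: I_cm = (1/2)MR² = (1/2)(5.43)(0.347)² = 0.32691 kg m^2; centre at d = 0.66 + 0.4875 + 0.4875 + 0.347 = 1.982 m, so the parallel axis theorem gives I = 0.32691 + (5.43)(1.982)² = 21.658 kg m^2.
Total I = 0.13199 + 4.5788 + 21.658 = 26.368 kg m^2.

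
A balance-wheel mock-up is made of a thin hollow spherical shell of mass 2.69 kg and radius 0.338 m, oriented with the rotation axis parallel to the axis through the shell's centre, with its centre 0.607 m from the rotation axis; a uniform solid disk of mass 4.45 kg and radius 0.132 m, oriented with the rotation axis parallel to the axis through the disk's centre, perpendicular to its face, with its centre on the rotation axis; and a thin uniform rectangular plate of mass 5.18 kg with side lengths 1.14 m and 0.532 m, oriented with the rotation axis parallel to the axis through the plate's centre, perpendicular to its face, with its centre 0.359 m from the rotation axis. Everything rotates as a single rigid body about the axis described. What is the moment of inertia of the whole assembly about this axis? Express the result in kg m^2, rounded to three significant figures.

2.59

Spherical shell: I_cm = (2/3)MR² = (2/3)(2.69)(0.338)² = 0.20488 kg m^2; centre at d = 0.607 m, so I = I_cm + Md² gives I = 0.20488 + (2.69)(0.607)² = 1.196 kg m^2.
Solid disk: I_cm = (1/2)MR² = (1/2)(4.45)(0.132)² = 0.038768 kg m^2; axis through the centre, so I = 0.038768 kg m^2.
Rectangular plate: I_cm = (1/12)M(a²+b²) = (1/12)(5.18)[(1.14)² + (0.532)²] = 0.68317 kg m^2; centre at d = 0.359 m, so I = I_cm + Md² gives I = 0.68317 + (5.18)(0.359)² = 1.3508 kg m^2.
Total I = 1.196 + 0.038768 + 1.3508 = 2.5855 kg m^2.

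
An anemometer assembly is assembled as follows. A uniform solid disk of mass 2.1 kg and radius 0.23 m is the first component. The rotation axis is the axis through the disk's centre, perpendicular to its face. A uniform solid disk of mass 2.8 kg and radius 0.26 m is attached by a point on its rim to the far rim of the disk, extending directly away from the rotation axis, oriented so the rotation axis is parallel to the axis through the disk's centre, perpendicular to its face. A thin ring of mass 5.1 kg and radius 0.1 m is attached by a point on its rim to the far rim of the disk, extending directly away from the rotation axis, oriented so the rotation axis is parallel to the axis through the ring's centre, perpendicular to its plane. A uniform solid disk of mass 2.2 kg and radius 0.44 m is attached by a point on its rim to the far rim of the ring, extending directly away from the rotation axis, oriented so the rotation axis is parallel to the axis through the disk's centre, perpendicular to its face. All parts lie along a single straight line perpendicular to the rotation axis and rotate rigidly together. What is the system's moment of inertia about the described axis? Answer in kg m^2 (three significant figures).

Solid disk: I_cm = (1/2)MR² = (1/2)(2.1)(0.23)² = 0.055545 kg m^2; axis through the centre, so I = 0.055545 kg m^2.
Solid disk: I_cm = (1/2)MR² = (1/2)(2.8)(0.26)² = 0.09464 kg m^2; centre at d = 0.23 + 0.26 = 0.49 m, so I = I_cm + Md² gives I = 0.09464 + (2.8)(0.49)² = 0.76692 kg m^2.
Thin ring: I_cm = MR² = (5.1)(0.1)² = 0.051 kg m^2; centre at d = 0.23 + 0.26 + 0.26 + 0.1 = 0.85 m, so I = I_cm + Md² gives I = 0.051 + (5.1)(0.85)² = 3.7357 kg m^2.
Solid disk: I_cm = (1/2)MR² = (1/2)(2.2)(0.44)² = 0.21296 kg m^2; centre at d = 0.23 + 0.26 + 0.26 + 0.1 + 0.1 + 0.44 = 1.39 m, so I = I_cm + Md² gives I = 0.21296 + (2.2)(1.39)² = 4.4636 kg m^2.
Total I = 0.055545 + 0.76692 + 3.7357 + 4.4636 = 9.0218 kg m^2.

9.02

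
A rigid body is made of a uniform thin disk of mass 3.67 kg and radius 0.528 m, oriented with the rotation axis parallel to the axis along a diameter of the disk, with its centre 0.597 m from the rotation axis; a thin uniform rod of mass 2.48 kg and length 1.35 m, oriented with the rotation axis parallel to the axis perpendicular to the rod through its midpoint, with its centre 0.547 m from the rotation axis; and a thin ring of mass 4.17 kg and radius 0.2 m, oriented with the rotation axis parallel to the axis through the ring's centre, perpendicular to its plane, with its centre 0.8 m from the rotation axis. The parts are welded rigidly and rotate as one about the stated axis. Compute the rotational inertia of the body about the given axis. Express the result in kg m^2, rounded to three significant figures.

5.52

Thin disk: I_cm = (1/4)MR² = (1/4)(3.67)(0.528)² = 0.25578 kg m^2; centre at d = 0.597 m, so I = I_cm + Md² gives I = 0.25578 + (3.67)(0.597)² = 1.5638 kg m^2.
Thin rod: I_cm = (1/12)ML² = (1/12)(2.48)(1.35)² = 0.37665 kg m^2; centre at d = 0.547 m, so I = I_cm + Md² gives I = 0.37665 + (2.48)(0.547)² = 1.1187 kg m^2.
Thin ring: I_cm = MR² = (4.17)(0.2)² = 0.1668 kg m^2; centre at d = 0.8 m, so I = I_cm + Md² gives I = 0.1668 + (4.17)(0.8)² = 2.8356 kg m^2.
Total I = 1.5638 + 1.1187 + 2.8356 = 5.5181 kg m^2.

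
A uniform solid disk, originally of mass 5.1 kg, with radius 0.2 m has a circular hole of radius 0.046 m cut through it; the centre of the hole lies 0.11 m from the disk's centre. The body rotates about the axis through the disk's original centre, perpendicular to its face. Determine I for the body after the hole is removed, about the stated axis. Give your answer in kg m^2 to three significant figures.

0.0985

Unpierced body about its centre: I₀ = (1/2)MR² = (1/2)(5.1)(0.2)² = 0.102 kg m^2.
The removed disk has mass m = M·(r/R)² = (5.1)(0.046/0.2)² = 0.26979 kg (same uniform areal density).
Its moment of inertia about the rotation axis (parallel-axis theorem): I_hole = (1/2)mr² + md² = (1/2)(0.26979)(0.046)² + (0.26979)(0.11)² = 0.0035499 kg m^2.
Treating the hole as negative mass, I = I₀ − I_hole = 0.102 − 0.0035499 = 0.09845 kg m^2.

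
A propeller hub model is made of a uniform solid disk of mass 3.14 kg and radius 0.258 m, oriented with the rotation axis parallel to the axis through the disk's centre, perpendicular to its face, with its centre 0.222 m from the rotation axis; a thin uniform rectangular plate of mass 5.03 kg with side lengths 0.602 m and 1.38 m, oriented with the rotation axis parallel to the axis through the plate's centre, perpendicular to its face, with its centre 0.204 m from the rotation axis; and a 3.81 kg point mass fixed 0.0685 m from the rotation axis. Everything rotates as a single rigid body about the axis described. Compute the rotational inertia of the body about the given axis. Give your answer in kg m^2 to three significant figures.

1.44

Solid disk: I_cm = (1/2)MR² = (1/2)(3.14)(0.258)² = 0.10451 kg m^2; centre at d = 0.222 m, so I = I_cm + Md² gives I = 0.10451 + (3.14)(0.222)² = 0.25926 kg m^2.
Rectangular plate: I_cm = (1/12)M(a²+b²) = (1/12)(5.03)[(0.602)² + (1.38)²] = 0.95017 kg m^2; centre at d = 0.204 m, so I = I_cm + Md² gives I = 0.95017 + (5.03)(0.204)² = 1.1595 kg m^2.
Point mass: I_cm = 0; centre at d = 0.0685 m, so I = I_cm + Md² gives I = 0 + (3.81)(0.0685)² = 0.017877 kg m^2.
Total I = 0.25926 + 1.1595 + 0.017877 = 1.4366 kg m^2.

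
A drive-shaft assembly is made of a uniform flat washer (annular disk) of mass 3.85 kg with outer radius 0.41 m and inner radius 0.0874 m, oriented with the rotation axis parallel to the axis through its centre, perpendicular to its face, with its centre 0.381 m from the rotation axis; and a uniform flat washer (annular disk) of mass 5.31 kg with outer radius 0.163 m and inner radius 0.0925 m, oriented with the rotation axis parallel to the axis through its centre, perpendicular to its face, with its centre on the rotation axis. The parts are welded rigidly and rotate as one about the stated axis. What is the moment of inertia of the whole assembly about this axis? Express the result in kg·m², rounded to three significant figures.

Annular disk: I_cm = (1/2)M(R²+r²) = (1/2)(3.85)[(0.41)² + (0.0874)²] = 0.3383 kg·m²; centre at d = 0.381 m, so the parallel axis theorem gives I = 0.3383 + (3.85)(0.381)² = 0.89717 kg·m².
Annular disk: I_cm = (1/2)M(R²+r²) = (1/2)(5.31)[(0.163)² + (0.0925)²] = 0.093258 kg·m²; axis through the centre, so I = 0.093258 kg·m².
Total I = 0.89717 + 0.093258 = 0.99042 kg·m².

0.990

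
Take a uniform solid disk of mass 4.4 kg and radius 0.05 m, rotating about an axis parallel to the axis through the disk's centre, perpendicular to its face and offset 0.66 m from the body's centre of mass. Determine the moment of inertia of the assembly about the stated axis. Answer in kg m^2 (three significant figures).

1.92

I_cm = (1/2)MR² = (1/2)(4.4)(0.05)² = 0.0055 kg m^2; centre at d = 0.66 m, so I = I_cm + Md² gives I = 0.0055 + (4.4)(0.66)² = 1.9221 kg m^2.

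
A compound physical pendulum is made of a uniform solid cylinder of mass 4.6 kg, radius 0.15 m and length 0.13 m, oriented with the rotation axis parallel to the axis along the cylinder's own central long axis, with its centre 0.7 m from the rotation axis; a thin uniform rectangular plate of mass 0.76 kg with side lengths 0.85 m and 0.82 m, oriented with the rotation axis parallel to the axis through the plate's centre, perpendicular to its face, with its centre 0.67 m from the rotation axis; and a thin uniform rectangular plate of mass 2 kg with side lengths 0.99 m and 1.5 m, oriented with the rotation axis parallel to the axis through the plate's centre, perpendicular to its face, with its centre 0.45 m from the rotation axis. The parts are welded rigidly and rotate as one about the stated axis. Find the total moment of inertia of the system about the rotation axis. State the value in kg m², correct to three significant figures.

3.68

Solid cylinder: I_cm = (1/2)MR² = (1/2)(4.6)(0.15)² = 0.05175 kg m²; centre at d = 0.7 m, so the parallel axis theorem gives I = 0.05175 + (4.6)(0.7)² = 2.3057 kg m².
Rectangular plate: I_cm = (1/12)M(a²+b²) = (1/12)(0.76)[(0.85)² + (0.82)²] = 0.088344 kg m²; centre at d = 0.67 m, so the parallel axis theorem gives I = 0.088344 + (0.76)(0.67)² = 0.42951 kg m².
Rectangular plate: I_cm = (1/12)M(a²+b²) = (1/12)(2)[(0.99)² + (1.5)²] = 0.53835 kg m²; centre at d = 0.45 m, so the parallel axis theorem gives I = 0.53835 + (2)(0.45)² = 0.94335 kg m².
Total I = 2.3057 + 0.42951 + 0.94335 = 3.6786 kg m².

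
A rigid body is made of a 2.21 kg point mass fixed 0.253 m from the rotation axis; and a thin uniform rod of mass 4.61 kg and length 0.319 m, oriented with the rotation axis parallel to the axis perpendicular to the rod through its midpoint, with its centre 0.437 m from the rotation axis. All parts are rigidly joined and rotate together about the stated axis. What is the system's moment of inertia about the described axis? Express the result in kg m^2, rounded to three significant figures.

Point mass: I_cm = 0; centre at d = 0.253 m, so I = I_cm + Md² gives I = 0 + (2.21)(0.253)² = 0.14146 kg m^2.
Thin rod: I_cm = (1/12)ML² = (1/12)(4.61)(0.319)² = 0.039093 kg m^2; centre at d = 0.437 m, so I = I_cm + Md² gives I = 0.039093 + (4.61)(0.437)² = 0.91946 kg m^2.
Total I = 0.14146 + 0.91946 = 1.0609 kg m^2.

1.06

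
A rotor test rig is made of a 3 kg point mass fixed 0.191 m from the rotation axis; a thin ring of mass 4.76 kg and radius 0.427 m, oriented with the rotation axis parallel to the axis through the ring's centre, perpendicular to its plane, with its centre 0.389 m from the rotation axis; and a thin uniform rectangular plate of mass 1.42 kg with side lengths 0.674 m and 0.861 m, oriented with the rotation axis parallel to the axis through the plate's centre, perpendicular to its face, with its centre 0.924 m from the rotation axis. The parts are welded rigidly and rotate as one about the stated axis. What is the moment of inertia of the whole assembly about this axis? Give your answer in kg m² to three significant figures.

3.05

Point mass: I_cm = 0; centre at d = 0.191 m, so the parallel axis theorem gives I = 0 + (3)(0.191)² = 0.10944 kg m².
Thin ring: I_cm = MR² = (4.76)(0.427)² = 0.86789 kg m²; centre at d = 0.389 m, so the parallel axis theorem gives I = 0.86789 + (4.76)(0.389)² = 1.5882 kg m².
Rectangular plate: I_cm = (1/12)M(a²+b²) = (1/12)(1.42)[(0.674)² + (0.861)²] = 0.14148 kg m²; centre at d = 0.924 m, so the parallel axis theorem gives I = 0.14148 + (1.42)(0.924)² = 1.3538 kg m².
Total I = 0.10944 + 1.5882 + 1.3538 = 3.0515 kg m².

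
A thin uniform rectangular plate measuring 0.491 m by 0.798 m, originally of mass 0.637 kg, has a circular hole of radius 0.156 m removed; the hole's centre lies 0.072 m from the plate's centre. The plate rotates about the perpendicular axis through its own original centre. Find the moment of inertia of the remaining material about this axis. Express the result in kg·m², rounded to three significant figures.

0.0444

Unpierced body about its centre: I₀ = (1/12)M(a²+b²) = (1/12)(0.637)[(0.491)² + (0.798)²] = 0.046601 kg·m².
The removed disk has mass m = M·πr²/(ab) = (0.637)·π(0.156)²/(0.491·0.798) = 0.1243 kg (same uniform areal density).
Its moment of inertia about the rotation axis (parallel-axis theorem): I_hole = (1/2)mr² + md² = (1/2)(0.1243)(0.156)² + (0.1243)(0.072)² = 0.0021568 kg·m².
Treating the hole as negative mass, I = I₀ − I_hole = 0.046601 − 0.0021568 = 0.044444 kg·m².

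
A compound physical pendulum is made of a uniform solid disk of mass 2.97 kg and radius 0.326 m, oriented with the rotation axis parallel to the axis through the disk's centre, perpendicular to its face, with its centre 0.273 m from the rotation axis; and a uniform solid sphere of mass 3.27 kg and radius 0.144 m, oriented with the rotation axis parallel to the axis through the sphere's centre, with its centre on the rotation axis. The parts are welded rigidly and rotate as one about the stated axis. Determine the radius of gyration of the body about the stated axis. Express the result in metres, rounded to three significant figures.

0.255

Solid disk: I_cm = (1/2)MR² = (1/2)(2.97)(0.326)² = 0.15782 kg·m²; centre at d = 0.273 m, so the parallel axis theorem gives I = 0.15782 + (2.97)(0.273)² = 0.37917 kg·m².
Solid sphere: I_cm = (2/5)MR² = (2/5)(3.27)(0.144)² = 0.027123 kg·m²; axis through the centre, so I = 0.027123 kg·m².
Total I = 0.40629 kg·m²; total mass M = 6.24 kg.
k = √(I/M) = √(0.40629/6.24) = 0.25517 m.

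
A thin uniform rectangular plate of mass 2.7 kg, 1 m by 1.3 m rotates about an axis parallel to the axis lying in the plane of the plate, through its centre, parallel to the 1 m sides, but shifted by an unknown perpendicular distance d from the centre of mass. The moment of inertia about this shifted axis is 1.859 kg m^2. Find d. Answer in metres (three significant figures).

About the centre-of-mass axis, I_cm = (1/12)Mb² = (1/12)(2.7)(1.3)² = 0.38025 kg m^2.
Parallel axis theorem: I = I_cm + Md², so Md² = 1.859 − 0.38025 = 1.4788 kg m^2.
d = √(1.4788 / 2.7) = 0.74006 m.

0.740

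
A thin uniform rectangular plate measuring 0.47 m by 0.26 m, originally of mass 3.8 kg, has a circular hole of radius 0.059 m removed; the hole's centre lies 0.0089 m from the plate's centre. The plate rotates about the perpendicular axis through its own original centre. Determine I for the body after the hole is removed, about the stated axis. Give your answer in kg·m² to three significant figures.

0.0907

Unpierced body about its centre: I₀ = (1/12)M(a²+b²) = (1/12)(3.8)[(0.47)² + (0.26)²] = 0.091358 kg·m².
The removed disk has mass m = M·πr²/(ab) = (3.8)·π(0.059)²/(0.47·0.26) = 0.34007 kg (same uniform areal density).
Its moment of inertia about the rotation axis (parallel-axis theorem): I_hole = (1/2)mr² + md² = (1/2)(0.34007)(0.059)² + (0.34007)(0.0089)² = 0.00061883 kg·m².
Treating the hole as negative mass, I = I₀ − I_hole = 0.091358 − 0.00061883 = 0.09074 kg·m².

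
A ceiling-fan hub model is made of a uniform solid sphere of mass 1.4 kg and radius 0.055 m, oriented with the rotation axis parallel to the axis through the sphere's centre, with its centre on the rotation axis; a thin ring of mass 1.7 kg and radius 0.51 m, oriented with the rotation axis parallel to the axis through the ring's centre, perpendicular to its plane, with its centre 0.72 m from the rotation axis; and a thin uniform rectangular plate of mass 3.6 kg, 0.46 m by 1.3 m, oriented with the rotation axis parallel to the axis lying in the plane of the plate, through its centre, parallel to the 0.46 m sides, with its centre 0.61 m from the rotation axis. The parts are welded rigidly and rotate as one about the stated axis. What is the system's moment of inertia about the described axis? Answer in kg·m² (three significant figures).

3.17

Solid sphere: I_cm = (2/5)MR² = (2/5)(1.4)(0.055)² = 0.001694 kg·m²; axis through the centre, so I = 0.001694 kg·m².
Thin ring: I_cm = MR² = (1.7)(0.51)² = 0.44217 kg·m²; centre at d = 0.72 m, so the parallel axis theorem gives I = 0.44217 + (1.7)(0.72)² = 1.3235 kg·m².
Rectangular plate: I_cm = (1/12)Mb² = (1/12)(3.6)(1.3)² = 0.507 kg·m²; centre at d = 0.61 m, so the parallel axis theorem gives I = 0.507 + (3.6)(0.61)² = 1.8466 kg·m².
Total I = 0.001694 + 1.3235 + 1.8466 = 3.1717 kg·m².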